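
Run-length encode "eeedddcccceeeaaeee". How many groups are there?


Input: eeedddcccceeeaaeee
Scanning for consecutive runs:
  Group 1: 'e' x 3 (positions 0-2)
  Group 2: 'd' x 3 (positions 3-5)
  Group 3: 'c' x 4 (positions 6-9)
  Group 4: 'e' x 3 (positions 10-12)
  Group 5: 'a' x 2 (positions 13-14)
  Group 6: 'e' x 3 (positions 15-17)
Total groups: 6

6


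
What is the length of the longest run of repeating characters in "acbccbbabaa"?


Input: "acbccbbabaa"
Scanning for longest run:
  Position 1 ('c'): new char, reset run to 1
  Position 2 ('b'): new char, reset run to 1
  Position 3 ('c'): new char, reset run to 1
  Position 4 ('c'): continues run of 'c', length=2
  Position 5 ('b'): new char, reset run to 1
  Position 6 ('b'): continues run of 'b', length=2
  Position 7 ('a'): new char, reset run to 1
  Position 8 ('b'): new char, reset run to 1
  Position 9 ('a'): new char, reset run to 1
  Position 10 ('a'): continues run of 'a', length=2
Longest run: 'c' with length 2

2


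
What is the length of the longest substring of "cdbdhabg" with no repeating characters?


Input: "cdbdhabg"
Sliding window (track last position of each char):
  Position 0 ('c'): window [0,0] length 1 -- new best
  Position 1 ('d'): window [0,1] length 2 -- new best
  Position 2 ('b'): window [0,2] length 3 -- new best
  Position 3 ('d'): repeat (last at 1), move window start to 2
  Position 3 ('d'): window [2,3] length 2
  Position 4 ('h'): window [2,4] length 3
  Position 5 ('a'): window [2,5] length 4 -- new best
  Position 6 ('b'): repeat (last at 2), move window start to 3
  Position 6 ('b'): window [3,6] length 4
  Position 7 ('g'): window [3,7] length 5 -- new best
Longest substring with no repeats: "dhabg" with length 5

5


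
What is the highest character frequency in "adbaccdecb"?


Input: adbaccdecb
Character counts:
  'a': 2
  'b': 2
  'c': 3
  'd': 2
  'e': 1
Maximum frequency: 3

3


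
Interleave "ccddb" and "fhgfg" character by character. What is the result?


Interleaving "ccddb" and "fhgfg":
  Position 0: 'c' from first, 'f' from second => "cf"
  Position 1: 'c' from first, 'h' from second => "ch"
  Position 2: 'd' from first, 'g' from second => "dg"
  Position 3: 'd' from first, 'f' from second => "df"
  Position 4: 'b' from first, 'g' from second => "bg"
Result: cfchdgdfbg

cfchdgdfbg


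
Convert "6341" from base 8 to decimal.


Input: "6341" in base 8
Positional expansion:
  Digit '6' (value 6) x 8^3 = 3072
  Digit '3' (value 3) x 8^2 = 192
  Digit '4' (value 4) x 8^1 = 32
  Digit '1' (value 1) x 8^0 = 1
Sum = 3297

3297


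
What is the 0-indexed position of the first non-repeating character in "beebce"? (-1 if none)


Input: beebce
Character frequencies:
  'b': 2
  'c': 1
  'e': 3
Scanning left to right for freq == 1:
  Position 0 ('b'): freq=2, skip
  Position 1 ('e'): freq=3, skip
  Position 2 ('e'): freq=3, skip
  Position 3 ('b'): freq=2, skip
  Position 4 ('c'): unique! => answer = 4

4


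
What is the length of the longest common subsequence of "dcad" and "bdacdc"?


LCS of "dcad" and "bdacdc"
DP table:
           b    d    a    c    d    c
      0    0    0    0    0    0    0
  d   0    0    1    1    1    1    1
  c   0    0    1    1    2    2    2
  a   0    0    1    2    2    2    2
  d   0    0    1    2    2    3    3
LCS length = dp[4][6] = 3

3


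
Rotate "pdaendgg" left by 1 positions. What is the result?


Input: "pdaendgg", rotate left by 1
First 1 characters: "p"
Remaining characters: "daendgg"
Concatenate remaining + first: "daendgg" + "p" = "daendggp"

daendggp


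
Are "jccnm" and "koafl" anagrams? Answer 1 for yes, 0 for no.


Strings: "jccnm", "koafl"
Sorted first:  ccjmn
Sorted second: afklo
Differ at position 0: 'c' vs 'a' => not anagrams

0


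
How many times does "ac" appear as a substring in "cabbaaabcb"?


Searching for "ac" in "cabbaaabcb"
Scanning each position:
  Position 0: "ca" => no
  Position 1: "ab" => no
  Position 2: "bb" => no
  Position 3: "ba" => no
  Position 4: "aa" => no
  Position 5: "aa" => no
  Position 6: "ab" => no
  Position 7: "bc" => no
  Position 8: "cb" => no
Total occurrences: 0

0


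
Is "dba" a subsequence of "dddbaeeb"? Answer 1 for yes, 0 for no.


Check if "dba" is a subsequence of "dddbaeeb"
Greedy scan:
  Position 0 ('d'): matches sub[0] = 'd'
  Position 1 ('d'): no match needed
  Position 2 ('d'): no match needed
  Position 3 ('b'): matches sub[1] = 'b'
  Position 4 ('a'): matches sub[2] = 'a'
  Position 5 ('e'): no match needed
  Position 6 ('e'): no match needed
  Position 7 ('b'): no match needed
All 3 characters matched => is a subsequence

1


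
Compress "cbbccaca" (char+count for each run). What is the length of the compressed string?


Input: cbbccaca
Runs:
  'c' x 1 => "c1"
  'b' x 2 => "b2"
  'c' x 2 => "c2"
  'a' x 1 => "a1"
  'c' x 1 => "c1"
  'a' x 1 => "a1"
Compressed: "c1b2c2a1c1a1"
Compressed length: 12

12


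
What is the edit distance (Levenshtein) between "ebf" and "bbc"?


Computing edit distance: "ebf" -> "bbc"
DP table:
           b    b    c
      0    1    2    3
  e   1    1    2    3
  b   2    1    1    2
  f   3    2    2    2
Edit distance = dp[3][3] = 2

2


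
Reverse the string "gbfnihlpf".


Input: gbfnihlpf
Reading characters right to left:
  Position 8: 'f'
  Position 7: 'p'
  Position 6: 'l'
  Position 5: 'h'
  Position 4: 'i'
  Position 3: 'n'
  Position 2: 'f'
  Position 1: 'b'
  Position 0: 'g'
Reversed: fplhinfbg

fplhinfbg


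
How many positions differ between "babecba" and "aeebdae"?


Comparing "babecba" and "aeebdae" position by position:
  Position 0: 'b' vs 'a' => DIFFER
  Position 1: 'a' vs 'e' => DIFFER
  Position 2: 'b' vs 'e' => DIFFER
  Position 3: 'e' vs 'b' => DIFFER
  Position 4: 'c' vs 'd' => DIFFER
  Position 5: 'b' vs 'a' => DIFFER
  Position 6: 'a' vs 'e' => DIFFER
Positions that differ: 7

7


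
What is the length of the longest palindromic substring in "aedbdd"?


Input: "aedbdd"
Checking substrings for palindromes:
  [2:5] "dbd" (len 3) => palindrome
  [4:6] "dd" (len 2) => palindrome
Longest palindromic substring: "dbd" with length 3

3


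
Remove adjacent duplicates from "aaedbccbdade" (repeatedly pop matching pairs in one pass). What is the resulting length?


Input: aaedbccbdade
Stack-based adjacent duplicate removal:
  Read 'a': push. Stack: a
  Read 'a': matches stack top 'a' => pop. Stack: (empty)
  Read 'e': push. Stack: e
  Read 'd': push. Stack: ed
  Read 'b': push. Stack: edb
  Read 'c': push. Stack: edbc
  Read 'c': matches stack top 'c' => pop. Stack: edb
  Read 'b': matches stack top 'b' => pop. Stack: ed
  Read 'd': matches stack top 'd' => pop. Stack: e
  Read 'a': push. Stack: ea
  Read 'd': push. Stack: ead
  Read 'e': push. Stack: eade
Final stack: "eade" (length 4)

4


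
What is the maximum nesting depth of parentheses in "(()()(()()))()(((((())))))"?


Input: "(()()(()()))()(((((())))))"
Tracking depth:
  Position 0 '(': depth becomes 1
  Position 1 '(': depth becomes 2
  Position 2 ')': depth becomes 1
  Position 3 '(': depth becomes 2
  Position 4 ')': depth becomes 1
  Position 5 '(': depth becomes 2
  Position 6 '(': depth becomes 3
  Position 7 ')': depth becomes 2
  Position 8 '(': depth becomes 3
  Position 9 ')': depth becomes 2
  Position 10 ')': depth becomes 1
  Position 11 ')': depth becomes 0
  Position 12 '(': depth becomes 1
  Position 13 ')': depth becomes 0
  Position 14 '(': depth becomes 1
  Position 15 '(': depth becomes 2
  Position 16 '(': depth becomes 3
  Position 17 '(': depth becomes 4
  Position 18 '(': depth becomes 5
  Position 19 '(': depth becomes 6
  Position 20 ')': depth becomes 5
  Position 21 ')': depth becomes 4
  Position 22 ')': depth becomes 3
  Position 23 ')': depth becomes 2
  Position 24 ')': depth becomes 1
  Position 25 ')': depth becomes 0
Maximum depth reached: 6

6


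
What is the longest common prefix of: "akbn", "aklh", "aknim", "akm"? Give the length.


Words: akbn, aklh, aknim, akm
  Position 0: all 'a' => match
  Position 1: all 'k' => match
  Position 2: ('b', 'l', 'n', 'm') => mismatch, stop
LCP = "ak" (length 2)

2


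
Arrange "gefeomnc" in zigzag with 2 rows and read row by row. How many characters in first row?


Zigzag "gefeomnc" into 2 rows:
Placing characters:
  'g' => row 0
  'e' => row 1
  'f' => row 0
  'e' => row 1
  'o' => row 0
  'm' => row 1
  'n' => row 0
  'c' => row 1
Rows:
  Row 0: "gfon"
  Row 1: "eemc"
First row length: 4

4


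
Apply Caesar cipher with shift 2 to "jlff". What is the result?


Caesar cipher: shift "jlff" by 2
  'j' (pos 9) + 2 = pos 11 = 'l'
  'l' (pos 11) + 2 = pos 13 = 'n'
  'f' (pos 5) + 2 = pos 7 = 'h'
  'f' (pos 5) + 2 = pos 7 = 'h'
Result: lnhh

lnhh


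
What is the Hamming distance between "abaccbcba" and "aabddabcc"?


Comparing "abaccbcba" and "aabddabcc" position by position:
  Position 0: 'a' vs 'a' => same
  Position 1: 'b' vs 'a' => differ
  Position 2: 'a' vs 'b' => differ
  Position 3: 'c' vs 'd' => differ
  Position 4: 'c' vs 'd' => differ
  Position 5: 'b' vs 'a' => differ
  Position 6: 'c' vs 'b' => differ
  Position 7: 'b' vs 'c' => differ
  Position 8: 'a' vs 'c' => differ
Total differences (Hamming distance): 8

8


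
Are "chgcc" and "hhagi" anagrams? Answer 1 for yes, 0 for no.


Strings: "chgcc", "hhagi"
Sorted first:  cccgh
Sorted second: aghhi
Differ at position 0: 'c' vs 'a' => not anagrams

0


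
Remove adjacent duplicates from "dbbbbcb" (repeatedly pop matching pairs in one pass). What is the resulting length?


Input: dbbbbcb
Stack-based adjacent duplicate removal:
  Read 'd': push. Stack: d
  Read 'b': push. Stack: db
  Read 'b': matches stack top 'b' => pop. Stack: d
  Read 'b': push. Stack: db
  Read 'b': matches stack top 'b' => pop. Stack: d
  Read 'c': push. Stack: dc
  Read 'b': push. Stack: dcb
Final stack: "dcb" (length 3)

3


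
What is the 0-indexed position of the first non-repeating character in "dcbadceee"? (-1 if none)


Input: dcbadceee
Character frequencies:
  'a': 1
  'b': 1
  'c': 2
  'd': 2
  'e': 3
Scanning left to right for freq == 1:
  Position 0 ('d'): freq=2, skip
  Position 1 ('c'): freq=2, skip
  Position 2 ('b'): unique! => answer = 2

2


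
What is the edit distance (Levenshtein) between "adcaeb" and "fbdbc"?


Computing edit distance: "adcaeb" -> "fbdbc"
DP table:
           f    b    d    b    c
      0    1    2    3    4    5
  a   1    1    2    3    4    5
  d   2    2    2    2    3    4
  c   3    3    3    3    3    3
  a   4    4    4    4    4    4
  e   5    5    5    5    5    5
  b   6    6    5    6    5    6
Edit distance = dp[6][5] = 6

6


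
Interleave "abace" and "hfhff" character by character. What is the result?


Interleaving "abace" and "hfhff":
  Position 0: 'a' from first, 'h' from second => "ah"
  Position 1: 'b' from first, 'f' from second => "bf"
  Position 2: 'a' from first, 'h' from second => "ah"
  Position 3: 'c' from first, 'f' from second => "cf"
  Position 4: 'e' from first, 'f' from second => "ef"
Result: ahbfahcfef

ahbfahcfef


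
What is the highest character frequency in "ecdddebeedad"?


Input: ecdddebeedad
Character counts:
  'a': 1
  'b': 1
  'c': 1
  'd': 5
  'e': 4
Maximum frequency: 5

5


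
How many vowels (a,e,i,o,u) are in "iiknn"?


Input: iiknn
Checking each character:
  'i' at position 0: vowel (running total: 1)
  'i' at position 1: vowel (running total: 2)
  'k' at position 2: consonant
  'n' at position 3: consonant
  'n' at position 4: consonant
Total vowels: 2

2


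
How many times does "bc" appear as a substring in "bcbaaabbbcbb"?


Searching for "bc" in "bcbaaabbbcbb"
Scanning each position:
  Position 0: "bc" => MATCH
  Position 1: "cb" => no
  Position 2: "ba" => no
  Position 3: "aa" => no
  Position 4: "aa" => no
  Position 5: "ab" => no
  Position 6: "bb" => no
  Position 7: "bb" => no
  Position 8: "bc" => MATCH
  Position 9: "cb" => no
  Position 10: "bb" => no
Total occurrences: 2

2


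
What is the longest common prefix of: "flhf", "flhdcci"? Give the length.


Words: flhf, flhdcci
  Position 0: all 'f' => match
  Position 1: all 'l' => match
  Position 2: all 'h' => match
  Position 3: ('f', 'd') => mismatch, stop
LCP = "flh" (length 3)

3


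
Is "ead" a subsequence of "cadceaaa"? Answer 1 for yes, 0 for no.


Check if "ead" is a subsequence of "cadceaaa"
Greedy scan:
  Position 0 ('c'): no match needed
  Position 1 ('a'): no match needed
  Position 2 ('d'): no match needed
  Position 3 ('c'): no match needed
  Position 4 ('e'): matches sub[0] = 'e'
  Position 5 ('a'): matches sub[1] = 'a'
  Position 6 ('a'): no match needed
  Position 7 ('a'): no match needed
Only matched 2/3 characters => not a subsequence

0


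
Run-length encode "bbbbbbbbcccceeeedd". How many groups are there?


Input: bbbbbbbbcccceeeedd
Scanning for consecutive runs:
  Group 1: 'b' x 8 (positions 0-7)
  Group 2: 'c' x 4 (positions 8-11)
  Group 3: 'e' x 4 (positions 12-15)
  Group 4: 'd' x 2 (positions 16-17)
Total groups: 4

4


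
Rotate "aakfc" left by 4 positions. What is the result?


Input: "aakfc", rotate left by 4
First 4 characters: "aakf"
Remaining characters: "c"
Concatenate remaining + first: "c" + "aakf" = "caakf"

caakf


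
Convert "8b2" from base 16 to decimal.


Input: "8b2" in base 16
Positional expansion:
  Digit '8' (value 8) x 16^2 = 2048
  Digit 'b' (value 11) x 16^1 = 176
  Digit '2' (value 2) x 16^0 = 2
Sum = 2226

2226


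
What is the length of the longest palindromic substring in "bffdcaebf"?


Input: "bffdcaebf"
Checking substrings for palindromes:
  [1:3] "ff" (len 2) => palindrome
Longest palindromic substring: "ff" with length 2

2


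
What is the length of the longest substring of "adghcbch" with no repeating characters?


Input: "adghcbch"
Sliding window (track last position of each char):
  Position 0 ('a'): window [0,0] length 1 -- new best
  Position 1 ('d'): window [0,1] length 2 -- new best
  Position 2 ('g'): window [0,2] length 3 -- new best
  Position 3 ('h'): window [0,3] length 4 -- new best
  Position 4 ('c'): window [0,4] length 5 -- new best
  Position 5 ('b'): window [0,5] length 6 -- new best
  Position 6 ('c'): repeat (last at 4), move window start to 5
  Position 6 ('c'): window [5,6] length 2
  Position 7 ('h'): window [5,7] length 3
Longest substring with no repeats: "adghcb" with length 6

6


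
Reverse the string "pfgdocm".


Input: pfgdocm
Reading characters right to left:
  Position 6: 'm'
  Position 5: 'c'
  Position 4: 'o'
  Position 3: 'd'
  Position 2: 'g'
  Position 1: 'f'
  Position 0: 'p'
Reversed: mcodgfp

mcodgfp


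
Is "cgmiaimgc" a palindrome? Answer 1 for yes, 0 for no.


Input: cgmiaimgc
Reversed: cgmiaimgc
  Compare pos 0 ('c') with pos 8 ('c'): match
  Compare pos 1 ('g') with pos 7 ('g'): match
  Compare pos 2 ('m') with pos 6 ('m'): match
  Compare pos 3 ('i') with pos 5 ('i'): match
Result: palindrome

1


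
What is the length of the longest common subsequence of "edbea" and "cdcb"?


LCS of "edbea" and "cdcb"
DP table:
           c    d    c    b
      0    0    0    0    0
  e   0    0    0    0    0
  d   0    0    1    1    1
  b   0    0    1    1    2
  e   0    0    1    1    2
  a   0    0    1    1    2
LCS length = dp[5][4] = 2

2


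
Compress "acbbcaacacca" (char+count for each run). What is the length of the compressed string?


Input: acbbcaacacca
Runs:
  'a' x 1 => "a1"
  'c' x 1 => "c1"
  'b' x 2 => "b2"
  'c' x 1 => "c1"
  'a' x 2 => "a2"
  'c' x 1 => "c1"
  'a' x 1 => "a1"
  'c' x 2 => "c2"
  'a' x 1 => "a1"
Compressed: "a1c1b2c1a2c1a1c2a1"
Compressed length: 18

18


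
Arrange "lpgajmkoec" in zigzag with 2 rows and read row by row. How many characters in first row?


Zigzag "lpgajmkoec" into 2 rows:
Placing characters:
  'l' => row 0
  'p' => row 1
  'g' => row 0
  'a' => row 1
  'j' => row 0
  'm' => row 1
  'k' => row 0
  'o' => row 1
  'e' => row 0
  'c' => row 1
Rows:
  Row 0: "lgjke"
  Row 1: "pamoc"
First row length: 5

5


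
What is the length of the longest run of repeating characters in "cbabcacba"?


Input: "cbabcacba"
Scanning for longest run:
  Position 1 ('b'): new char, reset run to 1
  Position 2 ('a'): new char, reset run to 1
  Position 3 ('b'): new char, reset run to 1
  Position 4 ('c'): new char, reset run to 1
  Position 5 ('a'): new char, reset run to 1
  Position 6 ('c'): new char, reset run to 1
  Position 7 ('b'): new char, reset run to 1
  Position 8 ('a'): new char, reset run to 1
Longest run: 'c' with length 1

1


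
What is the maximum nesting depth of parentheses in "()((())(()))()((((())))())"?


Input: "()((())(()))()((((())))())"
Tracking depth:
  Position 0 '(': depth becomes 1
  Position 1 ')': depth becomes 0
  Position 2 '(': depth becomes 1
  Position 3 '(': depth becomes 2
  Position 4 '(': depth becomes 3
  Position 5 ')': depth becomes 2
  Position 6 ')': depth becomes 1
  Position 7 '(': depth becomes 2
  Position 8 '(': depth becomes 3
  Position 9 ')': depth becomes 2
  Position 10 ')': depth becomes 1
  Position 11 ')': depth becomes 0
  Position 12 '(': depth becomes 1
  Position 13 ')': depth becomes 0
  Position 14 '(': depth becomes 1
  Position 15 '(': depth becomes 2
  Position 16 '(': depth becomes 3
  Position 17 '(': depth becomes 4
  Position 18 '(': depth becomes 5
  Position 19 ')': depth becomes 4
  Position 20 ')': depth becomes 3
  Position 21 ')': depth becomes 2
  Position 22 ')': depth becomes 1
  Position 23 '(': depth becomes 2
  Position 24 ')': depth becomes 1
  Position 25 ')': depth becomes 0
Maximum depth reached: 5

5


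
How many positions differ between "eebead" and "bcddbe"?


Comparing "eebead" and "bcddbe" position by position:
  Position 0: 'e' vs 'b' => DIFFER
  Position 1: 'e' vs 'c' => DIFFER
  Position 2: 'b' vs 'd' => DIFFER
  Position 3: 'e' vs 'd' => DIFFER
  Position 4: 'a' vs 'b' => DIFFER
  Position 5: 'd' vs 'e' => DIFFER
Positions that differ: 6

6


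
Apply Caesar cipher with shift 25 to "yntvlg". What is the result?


Caesar cipher: shift "yntvlg" by 25
  'y' (pos 24) + 25 = pos 23 = 'x'
  'n' (pos 13) + 25 = pos 12 = 'm'
  't' (pos 19) + 25 = pos 18 = 's'
  'v' (pos 21) + 25 = pos 20 = 'u'
  'l' (pos 11) + 25 = pos 10 = 'k'
  'g' (pos 6) + 25 = pos 5 = 'f'
Result: xmsukf

xmsukf


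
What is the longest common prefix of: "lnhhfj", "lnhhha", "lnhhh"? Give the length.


Words: lnhhfj, lnhhha, lnhhh
  Position 0: all 'l' => match
  Position 1: all 'n' => match
  Position 2: all 'h' => match
  Position 3: all 'h' => match
  Position 4: ('f', 'h', 'h') => mismatch, stop
LCP = "lnhh" (length 4)

4


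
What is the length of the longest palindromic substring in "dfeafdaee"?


Input: "dfeafdaee"
Checking substrings for palindromes:
  [7:9] "ee" (len 2) => palindrome
Longest palindromic substring: "ee" with length 2

2


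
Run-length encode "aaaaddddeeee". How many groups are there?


Input: aaaaddddeeee
Scanning for consecutive runs:
  Group 1: 'a' x 4 (positions 0-3)
  Group 2: 'd' x 4 (positions 4-7)
  Group 3: 'e' x 4 (positions 8-11)
Total groups: 3

3


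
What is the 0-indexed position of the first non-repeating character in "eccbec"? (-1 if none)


Input: eccbec
Character frequencies:
  'b': 1
  'c': 3
  'e': 2
Scanning left to right for freq == 1:
  Position 0 ('e'): freq=2, skip
  Position 1 ('c'): freq=3, skip
  Position 2 ('c'): freq=3, skip
  Position 3 ('b'): unique! => answer = 3

3


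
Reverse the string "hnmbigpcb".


Input: hnmbigpcb
Reading characters right to left:
  Position 8: 'b'
  Position 7: 'c'
  Position 6: 'p'
  Position 5: 'g'
  Position 4: 'i'
  Position 3: 'b'
  Position 2: 'm'
  Position 1: 'n'
  Position 0: 'h'
Reversed: bcpgibmnh

bcpgibmnh


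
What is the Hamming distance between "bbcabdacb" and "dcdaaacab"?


Comparing "bbcabdacb" and "dcdaaacab" position by position:
  Position 0: 'b' vs 'd' => differ
  Position 1: 'b' vs 'c' => differ
  Position 2: 'c' vs 'd' => differ
  Position 3: 'a' vs 'a' => same
  Position 4: 'b' vs 'a' => differ
  Position 5: 'd' vs 'a' => differ
  Position 6: 'a' vs 'c' => differ
  Position 7: 'c' vs 'a' => differ
  Position 8: 'b' vs 'b' => same
Total differences (Hamming distance): 7

7


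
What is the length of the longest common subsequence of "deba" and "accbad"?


LCS of "deba" and "accbad"
DP table:
           a    c    c    b    a    d
      0    0    0    0    0    0    0
  d   0    0    0    0    0    0    1
  e   0    0    0    0    0    0    1
  b   0    0    0    0    1    1    1
  a   0    1    1    1    1    2    2
LCS length = dp[4][6] = 2

2


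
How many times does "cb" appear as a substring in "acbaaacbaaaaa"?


Searching for "cb" in "acbaaacbaaaaa"
Scanning each position:
  Position 0: "ac" => no
  Position 1: "cb" => MATCH
  Position 2: "ba" => no
  Position 3: "aa" => no
  Position 4: "aa" => no
  Position 5: "ac" => no
  Position 6: "cb" => MATCH
  Position 7: "ba" => no
  Position 8: "aa" => no
  Position 9: "aa" => no
  Position 10: "aa" => no
  Position 11: "aa" => no
Total occurrences: 2

2


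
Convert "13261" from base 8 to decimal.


Input: "13261" in base 8
Positional expansion:
  Digit '1' (value 1) x 8^4 = 4096
  Digit '3' (value 3) x 8^3 = 1536
  Digit '2' (value 2) x 8^2 = 128
  Digit '6' (value 6) x 8^1 = 48
  Digit '1' (value 1) x 8^0 = 1
Sum = 5809

5809


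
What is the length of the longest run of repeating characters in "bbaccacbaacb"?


Input: "bbaccacbaacb"
Scanning for longest run:
  Position 1 ('b'): continues run of 'b', length=2
  Position 2 ('a'): new char, reset run to 1
  Position 3 ('c'): new char, reset run to 1
  Position 4 ('c'): continues run of 'c', length=2
  Position 5 ('a'): new char, reset run to 1
  Position 6 ('c'): new char, reset run to 1
  Position 7 ('b'): new char, reset run to 1
  Position 8 ('a'): new char, reset run to 1
  Position 9 ('a'): continues run of 'a', length=2
  Position 10 ('c'): new char, reset run to 1
  Position 11 ('b'): new char, reset run to 1
Longest run: 'b' with length 2

2


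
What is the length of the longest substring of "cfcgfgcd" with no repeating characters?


Input: "cfcgfgcd"
Sliding window (track last position of each char):
  Position 0 ('c'): window [0,0] length 1 -- new best
  Position 1 ('f'): window [0,1] length 2 -- new best
  Position 2 ('c'): repeat (last at 0), move window start to 1
  Position 2 ('c'): window [1,2] length 2
  Position 3 ('g'): window [1,3] length 3 -- new best
  Position 4 ('f'): repeat (last at 1), move window start to 2
  Position 4 ('f'): window [2,4] length 3
  Position 5 ('g'): repeat (last at 3), move window start to 4
  Position 5 ('g'): window [4,5] length 2
  Position 6 ('c'): window [4,6] length 3
  Position 7 ('d'): window [4,7] length 4 -- new best
Longest substring with no repeats: "fgcd" with length 4

4


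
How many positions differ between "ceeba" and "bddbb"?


Comparing "ceeba" and "bddbb" position by position:
  Position 0: 'c' vs 'b' => DIFFER
  Position 1: 'e' vs 'd' => DIFFER
  Position 2: 'e' vs 'd' => DIFFER
  Position 3: 'b' vs 'b' => same
  Position 4: 'a' vs 'b' => DIFFER
Positions that differ: 4

4


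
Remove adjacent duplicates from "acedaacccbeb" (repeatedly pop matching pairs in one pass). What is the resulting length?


Input: acedaacccbeb
Stack-based adjacent duplicate removal:
  Read 'a': push. Stack: a
  Read 'c': push. Stack: ac
  Read 'e': push. Stack: ace
  Read 'd': push. Stack: aced
  Read 'a': push. Stack: aceda
  Read 'a': matches stack top 'a' => pop. Stack: aced
  Read 'c': push. Stack: acedc
  Read 'c': matches stack top 'c' => pop. Stack: aced
  Read 'c': push. Stack: acedc
  Read 'b': push. Stack: acedcb
  Read 'e': push. Stack: acedcbe
  Read 'b': push. Stack: acedcbeb
Final stack: "acedcbeb" (length 8)

8


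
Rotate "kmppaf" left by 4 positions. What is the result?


Input: "kmppaf", rotate left by 4
First 4 characters: "kmpp"
Remaining characters: "af"
Concatenate remaining + first: "af" + "kmpp" = "afkmpp"

afkmpp


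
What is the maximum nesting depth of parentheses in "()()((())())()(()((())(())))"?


Input: "()()((())())()(()((())(())))"
Tracking depth:
  Position 0 '(': depth becomes 1
  Position 1 ')': depth becomes 0
  Position 2 '(': depth becomes 1
  Position 3 ')': depth becomes 0
  Position 4 '(': depth becomes 1
  Position 5 '(': depth becomes 2
  Position 6 '(': depth becomes 3
  Position 7 ')': depth becomes 2
  Position 8 ')': depth becomes 1
  Position 9 '(': depth becomes 2
  Position 10 ')': depth becomes 1
  Position 11 ')': depth becomes 0
  Position 12 '(': depth becomes 1
  Position 13 ')': depth becomes 0
  Position 14 '(': depth becomes 1
  Position 15 '(': depth becomes 2
  Position 16 ')': depth becomes 1
  Position 17 '(': depth becomes 2
  Position 18 '(': depth becomes 3
  Position 19 '(': depth becomes 4
  Position 20 ')': depth becomes 3
  Position 21 ')': depth becomes 2
  Position 22 '(': depth becomes 3
  Position 23 '(': depth becomes 4
  Position 24 ')': depth becomes 3
  Position 25 ')': depth becomes 2
  Position 26 ')': depth becomes 1
  Position 27 ')': depth becomes 0
Maximum depth reached: 4

4


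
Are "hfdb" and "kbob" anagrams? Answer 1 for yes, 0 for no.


Strings: "hfdb", "kbob"
Sorted first:  bdfh
Sorted second: bbko
Differ at position 1: 'd' vs 'b' => not anagrams

0


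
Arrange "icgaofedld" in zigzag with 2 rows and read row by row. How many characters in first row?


Zigzag "icgaofedld" into 2 rows:
Placing characters:
  'i' => row 0
  'c' => row 1
  'g' => row 0
  'a' => row 1
  'o' => row 0
  'f' => row 1
  'e' => row 0
  'd' => row 1
  'l' => row 0
  'd' => row 1
Rows:
  Row 0: "igoel"
  Row 1: "cafdd"
First row length: 5

5


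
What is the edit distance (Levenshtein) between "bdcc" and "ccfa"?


Computing edit distance: "bdcc" -> "ccfa"
DP table:
           c    c    f    a
      0    1    2    3    4
  b   1    1    2    3    4
  d   2    2    2    3    4
  c   3    2    2    3    4
  c   4    3    2    3    4
Edit distance = dp[4][4] = 4

4


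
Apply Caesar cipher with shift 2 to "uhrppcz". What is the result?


Caesar cipher: shift "uhrppcz" by 2
  'u' (pos 20) + 2 = pos 22 = 'w'
  'h' (pos 7) + 2 = pos 9 = 'j'
  'r' (pos 17) + 2 = pos 19 = 't'
  'p' (pos 15) + 2 = pos 17 = 'r'
  'p' (pos 15) + 2 = pos 17 = 'r'
  'c' (pos 2) + 2 = pos 4 = 'e'
  'z' (pos 25) + 2 = pos 1 = 'b'
Result: wjtrreb

wjtrreb


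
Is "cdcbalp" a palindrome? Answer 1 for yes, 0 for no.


Input: cdcbalp
Reversed: plabcdc
  Compare pos 0 ('c') with pos 6 ('p'): MISMATCH
  Compare pos 1 ('d') with pos 5 ('l'): MISMATCH
  Compare pos 2 ('c') with pos 4 ('a'): MISMATCH
Result: not a palindrome

0


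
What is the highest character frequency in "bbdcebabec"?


Input: bbdcebabec
Character counts:
  'a': 1
  'b': 4
  'c': 2
  'd': 1
  'e': 2
Maximum frequency: 4

4


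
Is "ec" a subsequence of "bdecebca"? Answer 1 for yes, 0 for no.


Check if "ec" is a subsequence of "bdecebca"
Greedy scan:
  Position 0 ('b'): no match needed
  Position 1 ('d'): no match needed
  Position 2 ('e'): matches sub[0] = 'e'
  Position 3 ('c'): matches sub[1] = 'c'
  Position 4 ('e'): no match needed
  Position 5 ('b'): no match needed
  Position 6 ('c'): no match needed
  Position 7 ('a'): no match needed
All 2 characters matched => is a subsequence

1


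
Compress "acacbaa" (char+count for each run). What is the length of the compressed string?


Input: acacbaa
Runs:
  'a' x 1 => "a1"
  'c' x 1 => "c1"
  'a' x 1 => "a1"
  'c' x 1 => "c1"
  'b' x 1 => "b1"
  'a' x 2 => "a2"
Compressed: "a1c1a1c1b1a2"
Compressed length: 12

12


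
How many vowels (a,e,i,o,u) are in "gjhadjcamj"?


Input: gjhadjcamj
Checking each character:
  'g' at position 0: consonant
  'j' at position 1: consonant
  'h' at position 2: consonant
  'a' at position 3: vowel (running total: 1)
  'd' at position 4: consonant
  'j' at position 5: consonant
  'c' at position 6: consonant
  'a' at position 7: vowel (running total: 2)
  'm' at position 8: consonant
  'j' at position 9: consonant
Total vowels: 2

2


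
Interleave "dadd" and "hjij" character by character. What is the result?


Interleaving "dadd" and "hjij":
  Position 0: 'd' from first, 'h' from second => "dh"
  Position 1: 'a' from first, 'j' from second => "aj"
  Position 2: 'd' from first, 'i' from second => "di"
  Position 3: 'd' from first, 'j' from second => "dj"
Result: dhajdidj

dhajdidj


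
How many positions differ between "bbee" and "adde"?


Comparing "bbee" and "adde" position by position:
  Position 0: 'b' vs 'a' => DIFFER
  Position 1: 'b' vs 'd' => DIFFER
  Position 2: 'e' vs 'd' => DIFFER
  Position 3: 'e' vs 'e' => same
Positions that differ: 3

3


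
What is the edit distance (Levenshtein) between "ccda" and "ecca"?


Computing edit distance: "ccda" -> "ecca"
DP table:
           e    c    c    a
      0    1    2    3    4
  c   1    1    1    2    3
  c   2    2    1    1    2
  d   3    3    2    2    2
  a   4    4    3    3    2
Edit distance = dp[4][4] = 2

2


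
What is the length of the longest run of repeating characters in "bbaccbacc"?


Input: "bbaccbacc"
Scanning for longest run:
  Position 1 ('b'): continues run of 'b', length=2
  Position 2 ('a'): new char, reset run to 1
  Position 3 ('c'): new char, reset run to 1
  Position 4 ('c'): continues run of 'c', length=2
  Position 5 ('b'): new char, reset run to 1
  Position 6 ('a'): new char, reset run to 1
  Position 7 ('c'): new char, reset run to 1
  Position 8 ('c'): continues run of 'c', length=2
Longest run: 'b' with length 2

2


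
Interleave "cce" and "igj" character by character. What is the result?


Interleaving "cce" and "igj":
  Position 0: 'c' from first, 'i' from second => "ci"
  Position 1: 'c' from first, 'g' from second => "cg"
  Position 2: 'e' from first, 'j' from second => "ej"
Result: cicgej

cicgej


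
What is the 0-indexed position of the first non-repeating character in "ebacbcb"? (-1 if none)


Input: ebacbcb
Character frequencies:
  'a': 1
  'b': 3
  'c': 2
  'e': 1
Scanning left to right for freq == 1:
  Position 0 ('e'): unique! => answer = 0

0


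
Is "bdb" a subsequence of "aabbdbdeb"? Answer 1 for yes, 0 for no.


Check if "bdb" is a subsequence of "aabbdbdeb"
Greedy scan:
  Position 0 ('a'): no match needed
  Position 1 ('a'): no match needed
  Position 2 ('b'): matches sub[0] = 'b'
  Position 3 ('b'): no match needed
  Position 4 ('d'): matches sub[1] = 'd'
  Position 5 ('b'): matches sub[2] = 'b'
  Position 6 ('d'): no match needed
  Position 7 ('e'): no match needed
  Position 8 ('b'): no match needed
All 3 characters matched => is a subsequence

1


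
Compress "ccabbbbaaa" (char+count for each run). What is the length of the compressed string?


Input: ccabbbbaaa
Runs:
  'c' x 2 => "c2"
  'a' x 1 => "a1"
  'b' x 4 => "b4"
  'a' x 3 => "a3"
Compressed: "c2a1b4a3"
Compressed length: 8

8


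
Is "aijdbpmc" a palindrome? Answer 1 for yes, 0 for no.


Input: aijdbpmc
Reversed: cmpbdjia
  Compare pos 0 ('a') with pos 7 ('c'): MISMATCH
  Compare pos 1 ('i') with pos 6 ('m'): MISMATCH
  Compare pos 2 ('j') with pos 5 ('p'): MISMATCH
  Compare pos 3 ('d') with pos 4 ('b'): MISMATCH
Result: not a palindrome

0


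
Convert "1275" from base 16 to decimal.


Input: "1275" in base 16
Positional expansion:
  Digit '1' (value 1) x 16^3 = 4096
  Digit '2' (value 2) x 16^2 = 512
  Digit '7' (value 7) x 16^1 = 112
  Digit '5' (value 5) x 16^0 = 5
Sum = 4725

4725


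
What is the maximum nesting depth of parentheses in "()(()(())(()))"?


Input: "()(()(())(()))"
Tracking depth:
  Position 0 '(': depth becomes 1
  Position 1 ')': depth becomes 0
  Position 2 '(': depth becomes 1
  Position 3 '(': depth becomes 2
  Position 4 ')': depth becomes 1
  Position 5 '(': depth becomes 2
  Position 6 '(': depth becomes 3
  Position 7 ')': depth becomes 2
  Position 8 ')': depth becomes 1
  Position 9 '(': depth becomes 2
  Position 10 '(': depth becomes 3
  Position 11 ')': depth becomes 2
  Position 12 ')': depth becomes 1
  Position 13 ')': depth becomes 0
Maximum depth reached: 3

3


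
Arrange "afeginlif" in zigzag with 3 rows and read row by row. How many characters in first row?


Zigzag "afeginlif" into 3 rows:
Placing characters:
  'a' => row 0
  'f' => row 1
  'e' => row 2
  'g' => row 1
  'i' => row 0
  'n' => row 1
  'l' => row 2
  'i' => row 1
  'f' => row 0
Rows:
  Row 0: "aif"
  Row 1: "fgni"
  Row 2: "el"
First row length: 3

3


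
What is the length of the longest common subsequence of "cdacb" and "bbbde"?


LCS of "cdacb" and "bbbde"
DP table:
           b    b    b    d    e
      0    0    0    0    0    0
  c   0    0    0    0    0    0
  d   0    0    0    0    1    1
  a   0    0    0    0    1    1
  c   0    0    0    0    1    1
  b   0    1    1    1    1    1
LCS length = dp[5][5] = 1

1


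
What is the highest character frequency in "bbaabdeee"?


Input: bbaabdeee
Character counts:
  'a': 2
  'b': 3
  'd': 1
  'e': 3
Maximum frequency: 3

3


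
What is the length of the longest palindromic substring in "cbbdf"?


Input: "cbbdf"
Checking substrings for palindromes:
  [1:3] "bb" (len 2) => palindrome
Longest palindromic substring: "bb" with length 2

2


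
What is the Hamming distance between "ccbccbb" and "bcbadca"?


Comparing "ccbccbb" and "bcbadca" position by position:
  Position 0: 'c' vs 'b' => differ
  Position 1: 'c' vs 'c' => same
  Position 2: 'b' vs 'b' => same
  Position 3: 'c' vs 'a' => differ
  Position 4: 'c' vs 'd' => differ
  Position 5: 'b' vs 'c' => differ
  Position 6: 'b' vs 'a' => differ
Total differences (Hamming distance): 5

5


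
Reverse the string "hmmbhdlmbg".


Input: hmmbhdlmbg
Reading characters right to left:
  Position 9: 'g'
  Position 8: 'b'
  Position 7: 'm'
  Position 6: 'l'
  Position 5: 'd'
  Position 4: 'h'
  Position 3: 'b'
  Position 2: 'm'
  Position 1: 'm'
  Position 0: 'h'
Reversed: gbmldhbmmh

gbmldhbmmh


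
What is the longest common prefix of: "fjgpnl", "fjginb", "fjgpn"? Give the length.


Words: fjgpnl, fjginb, fjgpn
  Position 0: all 'f' => match
  Position 1: all 'j' => match
  Position 2: all 'g' => match
  Position 3: ('p', 'i', 'p') => mismatch, stop
LCP = "fjg" (length 3)

3


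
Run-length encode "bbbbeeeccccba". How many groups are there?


Input: bbbbeeeccccba
Scanning for consecutive runs:
  Group 1: 'b' x 4 (positions 0-3)
  Group 2: 'e' x 3 (positions 4-6)
  Group 3: 'c' x 4 (positions 7-10)
  Group 4: 'b' x 1 (positions 11-11)
  Group 5: 'a' x 1 (positions 12-12)
Total groups: 5

5


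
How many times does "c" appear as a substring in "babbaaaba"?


Searching for "c" in "babbaaaba"
Scanning each position:
  Position 0: "b" => no
  Position 1: "a" => no
  Position 2: "b" => no
  Position 3: "b" => no
  Position 4: "a" => no
  Position 5: "a" => no
  Position 6: "a" => no
  Position 7: "b" => no
  Position 8: "a" => no
Total occurrences: 0

0


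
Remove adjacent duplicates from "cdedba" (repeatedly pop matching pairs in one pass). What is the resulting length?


Input: cdedba
Stack-based adjacent duplicate removal:
  Read 'c': push. Stack: c
  Read 'd': push. Stack: cd
  Read 'e': push. Stack: cde
  Read 'd': push. Stack: cded
  Read 'b': push. Stack: cdedb
  Read 'a': push. Stack: cdedba
Final stack: "cdedba" (length 6)

6


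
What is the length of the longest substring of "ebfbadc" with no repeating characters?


Input: "ebfbadc"
Sliding window (track last position of each char):
  Position 0 ('e'): window [0,0] length 1 -- new best
  Position 1 ('b'): window [0,1] length 2 -- new best
  Position 2 ('f'): window [0,2] length 3 -- new best
  Position 3 ('b'): repeat (last at 1), move window start to 2
  Position 3 ('b'): window [2,3] length 2
  Position 4 ('a'): window [2,4] length 3
  Position 5 ('d'): window [2,5] length 4 -- new best
  Position 6 ('c'): window [2,6] length 5 -- new best
Longest substring with no repeats: "fbadc" with length 5

5


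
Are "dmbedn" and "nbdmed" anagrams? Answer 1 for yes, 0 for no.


Strings: "dmbedn", "nbdmed"
Sorted first:  bddemn
Sorted second: bddemn
Sorted forms match => anagrams

1


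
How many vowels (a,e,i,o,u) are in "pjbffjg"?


Input: pjbffjg
Checking each character:
  'p' at position 0: consonant
  'j' at position 1: consonant
  'b' at position 2: consonant
  'f' at position 3: consonant
  'f' at position 4: consonant
  'j' at position 5: consonant
  'g' at position 6: consonant
Total vowels: 0

0


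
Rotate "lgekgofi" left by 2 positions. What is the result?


Input: "lgekgofi", rotate left by 2
First 2 characters: "lg"
Remaining characters: "ekgofi"
Concatenate remaining + first: "ekgofi" + "lg" = "ekgofilg"

ekgofilg


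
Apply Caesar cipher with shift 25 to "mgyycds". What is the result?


Caesar cipher: shift "mgyycds" by 25
  'm' (pos 12) + 25 = pos 11 = 'l'
  'g' (pos 6) + 25 = pos 5 = 'f'
  'y' (pos 24) + 25 = pos 23 = 'x'
  'y' (pos 24) + 25 = pos 23 = 'x'
  'c' (pos 2) + 25 = pos 1 = 'b'
  'd' (pos 3) + 25 = pos 2 = 'c'
  's' (pos 18) + 25 = pos 17 = 'r'
Result: lfxxbcr

lfxxbcr


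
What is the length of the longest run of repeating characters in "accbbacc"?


Input: "accbbacc"
Scanning for longest run:
  Position 1 ('c'): new char, reset run to 1
  Position 2 ('c'): continues run of 'c', length=2
  Position 3 ('b'): new char, reset run to 1
  Position 4 ('b'): continues run of 'b', length=2
  Position 5 ('a'): new char, reset run to 1
  Position 6 ('c'): new char, reset run to 1
  Position 7 ('c'): continues run of 'c', length=2
Longest run: 'c' with length 2

2


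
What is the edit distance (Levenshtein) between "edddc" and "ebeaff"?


Computing edit distance: "edddc" -> "ebeaff"
DP table:
           e    b    e    a    f    f
      0    1    2    3    4    5    6
  e   1    0    1    2    3    4    5
  d   2    1    1    2    3    4    5
  d   3    2    2    2    3    4    5
  d   4    3    3    3    3    4    5
  c   5    4    4    4    4    4    5
Edit distance = dp[5][6] = 5

5


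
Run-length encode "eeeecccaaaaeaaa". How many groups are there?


Input: eeeecccaaaaeaaa
Scanning for consecutive runs:
  Group 1: 'e' x 4 (positions 0-3)
  Group 2: 'c' x 3 (positions 4-6)
  Group 3: 'a' x 4 (positions 7-10)
  Group 4: 'e' x 1 (positions 11-11)
  Group 5: 'a' x 3 (positions 12-14)
Total groups: 5

5


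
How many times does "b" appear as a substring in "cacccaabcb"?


Searching for "b" in "cacccaabcb"
Scanning each position:
  Position 0: "c" => no
  Position 1: "a" => no
  Position 2: "c" => no
  Position 3: "c" => no
  Position 4: "c" => no
  Position 5: "a" => no
  Position 6: "a" => no
  Position 7: "b" => MATCH
  Position 8: "c" => no
  Position 9: "b" => MATCH
Total occurrences: 2

2


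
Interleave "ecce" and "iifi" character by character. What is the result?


Interleaving "ecce" and "iifi":
  Position 0: 'e' from first, 'i' from second => "ei"
  Position 1: 'c' from first, 'i' from second => "ci"
  Position 2: 'c' from first, 'f' from second => "cf"
  Position 3: 'e' from first, 'i' from second => "ei"
Result: eicicfei

eicicfei


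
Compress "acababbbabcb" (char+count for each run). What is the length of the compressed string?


Input: acababbbabcb
Runs:
  'a' x 1 => "a1"
  'c' x 1 => "c1"
  'a' x 1 => "a1"
  'b' x 1 => "b1"
  'a' x 1 => "a1"
  'b' x 3 => "b3"
  'a' x 1 => "a1"
  'b' x 1 => "b1"
  'c' x 1 => "c1"
  'b' x 1 => "b1"
Compressed: "a1c1a1b1a1b3a1b1c1b1"
Compressed length: 20

20


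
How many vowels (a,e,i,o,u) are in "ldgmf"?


Input: ldgmf
Checking each character:
  'l' at position 0: consonant
  'd' at position 1: consonant
  'g' at position 2: consonant
  'm' at position 3: consonant
  'f' at position 4: consonant
Total vowels: 0

0


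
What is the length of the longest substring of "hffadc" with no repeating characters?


Input: "hffadc"
Sliding window (track last position of each char):
  Position 0 ('h'): window [0,0] length 1 -- new best
  Position 1 ('f'): window [0,1] length 2 -- new best
  Position 2 ('f'): repeat (last at 1), move window start to 2
  Position 2 ('f'): window [2,2] length 1
  Position 3 ('a'): window [2,3] length 2
  Position 4 ('d'): window [2,4] length 3 -- new best
  Position 5 ('c'): window [2,5] length 4 -- new best
Longest substring with no repeats: "fadc" with length 4

4
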